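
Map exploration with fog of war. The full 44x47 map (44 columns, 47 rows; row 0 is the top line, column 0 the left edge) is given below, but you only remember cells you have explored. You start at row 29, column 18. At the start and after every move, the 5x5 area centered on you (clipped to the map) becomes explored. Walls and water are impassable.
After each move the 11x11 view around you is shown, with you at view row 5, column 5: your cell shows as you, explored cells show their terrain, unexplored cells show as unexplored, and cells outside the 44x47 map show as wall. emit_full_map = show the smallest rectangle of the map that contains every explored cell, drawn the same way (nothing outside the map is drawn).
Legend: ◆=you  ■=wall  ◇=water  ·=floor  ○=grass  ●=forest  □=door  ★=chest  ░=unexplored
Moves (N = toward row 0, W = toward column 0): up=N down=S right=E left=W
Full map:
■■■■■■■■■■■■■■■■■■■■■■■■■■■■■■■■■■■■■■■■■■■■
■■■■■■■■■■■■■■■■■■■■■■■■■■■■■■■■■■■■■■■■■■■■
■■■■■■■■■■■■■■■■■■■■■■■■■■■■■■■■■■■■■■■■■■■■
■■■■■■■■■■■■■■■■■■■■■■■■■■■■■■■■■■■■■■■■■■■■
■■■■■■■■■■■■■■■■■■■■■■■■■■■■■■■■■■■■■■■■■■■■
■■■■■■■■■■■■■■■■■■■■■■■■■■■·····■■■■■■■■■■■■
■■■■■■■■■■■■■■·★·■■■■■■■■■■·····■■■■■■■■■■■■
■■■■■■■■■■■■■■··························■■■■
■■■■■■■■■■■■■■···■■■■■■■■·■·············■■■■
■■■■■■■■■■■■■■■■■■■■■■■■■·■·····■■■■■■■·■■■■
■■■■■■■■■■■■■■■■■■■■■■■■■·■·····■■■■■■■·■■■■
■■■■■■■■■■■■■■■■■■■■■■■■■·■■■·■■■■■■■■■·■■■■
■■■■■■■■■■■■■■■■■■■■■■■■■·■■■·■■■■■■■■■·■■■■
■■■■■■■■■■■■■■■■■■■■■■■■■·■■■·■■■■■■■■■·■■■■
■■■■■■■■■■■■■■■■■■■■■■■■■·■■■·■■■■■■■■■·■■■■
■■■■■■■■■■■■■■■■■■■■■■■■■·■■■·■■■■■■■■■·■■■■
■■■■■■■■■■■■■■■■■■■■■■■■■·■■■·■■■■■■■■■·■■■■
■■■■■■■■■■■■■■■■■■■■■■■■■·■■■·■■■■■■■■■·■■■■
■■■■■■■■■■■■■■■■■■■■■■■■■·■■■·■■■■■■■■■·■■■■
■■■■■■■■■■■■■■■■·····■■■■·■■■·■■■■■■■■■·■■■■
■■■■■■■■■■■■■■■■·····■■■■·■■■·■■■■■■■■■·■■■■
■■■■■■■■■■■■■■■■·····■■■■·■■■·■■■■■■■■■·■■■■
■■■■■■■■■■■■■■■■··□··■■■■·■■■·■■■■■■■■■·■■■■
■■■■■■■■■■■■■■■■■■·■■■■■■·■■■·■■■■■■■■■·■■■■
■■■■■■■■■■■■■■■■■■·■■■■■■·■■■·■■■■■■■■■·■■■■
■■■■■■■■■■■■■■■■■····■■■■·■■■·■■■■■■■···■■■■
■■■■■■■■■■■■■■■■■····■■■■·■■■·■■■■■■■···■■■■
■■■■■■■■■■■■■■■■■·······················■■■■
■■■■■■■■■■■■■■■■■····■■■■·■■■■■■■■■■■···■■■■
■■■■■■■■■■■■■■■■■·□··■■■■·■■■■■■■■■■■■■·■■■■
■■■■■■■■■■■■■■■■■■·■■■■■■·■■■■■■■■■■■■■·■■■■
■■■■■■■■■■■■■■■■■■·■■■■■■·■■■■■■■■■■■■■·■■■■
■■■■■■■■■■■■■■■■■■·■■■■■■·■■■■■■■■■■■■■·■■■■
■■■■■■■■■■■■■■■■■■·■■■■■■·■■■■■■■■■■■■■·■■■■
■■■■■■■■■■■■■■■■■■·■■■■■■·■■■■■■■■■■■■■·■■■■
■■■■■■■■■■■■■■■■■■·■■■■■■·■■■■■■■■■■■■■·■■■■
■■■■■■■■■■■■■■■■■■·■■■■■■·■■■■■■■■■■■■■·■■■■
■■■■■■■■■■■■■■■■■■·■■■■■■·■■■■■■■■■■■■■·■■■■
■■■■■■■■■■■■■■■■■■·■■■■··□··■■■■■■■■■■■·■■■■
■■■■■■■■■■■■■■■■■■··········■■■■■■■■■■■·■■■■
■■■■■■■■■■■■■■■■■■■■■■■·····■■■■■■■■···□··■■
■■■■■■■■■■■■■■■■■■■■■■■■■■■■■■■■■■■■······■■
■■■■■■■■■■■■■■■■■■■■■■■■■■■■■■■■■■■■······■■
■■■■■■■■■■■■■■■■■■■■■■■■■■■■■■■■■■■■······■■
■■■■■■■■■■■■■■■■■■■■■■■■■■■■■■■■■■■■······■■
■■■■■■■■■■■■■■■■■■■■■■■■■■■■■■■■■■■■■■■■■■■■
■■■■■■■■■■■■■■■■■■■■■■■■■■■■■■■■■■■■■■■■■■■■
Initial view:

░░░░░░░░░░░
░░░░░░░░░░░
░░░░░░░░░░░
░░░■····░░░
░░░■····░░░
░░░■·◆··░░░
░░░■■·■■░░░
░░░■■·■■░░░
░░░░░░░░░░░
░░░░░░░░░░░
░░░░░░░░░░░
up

░░░░░░░░░░░
░░░░░░░░░░░
░░░░░░░░░░░
░░░■····░░░
░░░■····░░░
░░░■·◆··░░░
░░░■·□··░░░
░░░■■·■■░░░
░░░■■·■■░░░
░░░░░░░░░░░
░░░░░░░░░░░

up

░░░░░░░░░░░
░░░░░░░░░░░
░░░░░░░░░░░
░░░■····░░░
░░░■····░░░
░░░■·◆··░░░
░░░■····░░░
░░░■·□··░░░
░░░■■·■■░░░
░░░■■·■■░░░
░░░░░░░░░░░

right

░░░░░░░░░░░
░░░░░░░░░░░
░░░░░░░░░░░
░░■····■░░░
░░■····■░░░
░░■··◆··░░░
░░■····■░░░
░░■·□··■░░░
░░■■·■■░░░░
░░■■·■■░░░░
░░░░░░░░░░░

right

░░░░░░░░░░░
░░░░░░░░░░░
░░░░░░░░░░░
░■····■■░░░
░■····■■░░░
░■···◆··░░░
░■····■■░░░
░■·□··■■░░░
░■■·■■░░░░░
░■■·■■░░░░░
░░░░░░░░░░░

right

░░░░░░░░░░░
░░░░░░░░░░░
░░░░░░░░░░░
■····■■■░░░
■····■■■░░░
■····◆··░░░
■····■■■░░░
■·□··■■■░░░
■■·■■░░░░░░
■■·■■░░░░░░
░░░░░░░░░░░

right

░░░░░░░░░░░
░░░░░░░░░░░
░░░░░░░░░░░
····■■■■░░░
····■■■■░░░
·····◆··░░░
····■■■■░░░
·□··■■■■░░░
■·■■░░░░░░░
■·■■░░░░░░░
░░░░░░░░░░░

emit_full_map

■····■■■■
■····■■■■
■·····◆··
■····■■■■
■·□··■■■■
■■·■■░░░░
■■·■■░░░░

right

░░░░░░░░░░░
░░░░░░░░░░░
░░░░░░░░░░░
···■■■■·░░░
···■■■■·░░░
·····◆··░░░
···■■■■·░░░
□··■■■■·░░░
·■■░░░░░░░░
·■■░░░░░░░░
░░░░░░░░░░░

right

░░░░░░░░░░░
░░░░░░░░░░░
░░░░░░░░░░░
··■■■■·■░░░
··■■■■·■░░░
·····◆··░░░
··■■■■·■░░░
··■■■■·■░░░
■■░░░░░░░░░
■■░░░░░░░░░
░░░░░░░░░░░

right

░░░░░░░░░░░
░░░░░░░░░░░
░░░░░░░░░░░
·■■■■·■■░░░
·■■■■·■■░░░
·····◆··░░░
·■■■■·■■░░░
·■■■■·■■░░░
■░░░░░░░░░░
■░░░░░░░░░░
░░░░░░░░░░░

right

░░░░░░░░░░░
░░░░░░░░░░░
░░░░░░░░░░░
■■■■·■■■░░░
■■■■·■■■░░░
·····◆··░░░
■■■■·■■■░░░
■■■■·■■■░░░
░░░░░░░░░░░
░░░░░░░░░░░
░░░░░░░░░░░

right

░░░░░░░░░░░
░░░░░░░░░░░
░░░░░░░░░░░
■■■·■■■·░░░
■■■·■■■·░░░
·····◆··░░░
■■■·■■■■░░░
■■■·■■■■░░░
░░░░░░░░░░░
░░░░░░░░░░░
░░░░░░░░░░░

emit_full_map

■····■■■■·■■■·
■····■■■■·■■■·
■··········◆··
■····■■■■·■■■■
■·□··■■■■·■■■■
■■·■■░░░░░░░░░
■■·■■░░░░░░░░░

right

░░░░░░░░░░░
░░░░░░░░░░░
░░░░░░░░░░░
■■·■■■·■░░░
■■·■■■·■░░░
·····◆··░░░
■■·■■■■■░░░
■■·■■■■■░░░
░░░░░░░░░░░
░░░░░░░░░░░
░░░░░░░░░░░

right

░░░░░░░░░░░
░░░░░░░░░░░
░░░░░░░░░░░
■·■■■·■■░░░
■·■■■·■■░░░
·····◆··░░░
■·■■■■■■░░░
■·■■■■■■░░░
░░░░░░░░░░░
░░░░░░░░░░░
░░░░░░░░░░░

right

░░░░░░░░░░░
░░░░░░░░░░░
░░░░░░░░░░░
·■■■·■■■░░░
·■■■·■■■░░░
·····◆··░░░
·■■■■■■■░░░
·■■■■■■■░░░
░░░░░░░░░░░
░░░░░░░░░░░
░░░░░░░░░░░

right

░░░░░░░░░░░
░░░░░░░░░░░
░░░░░░░░░░░
■■■·■■■■░░░
■■■·■■■■░░░
·····◆··░░░
■■■■■■■■░░░
■■■■■■■■░░░
░░░░░░░░░░░
░░░░░░░░░░░
░░░░░░░░░░░

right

░░░░░░░░░░░
░░░░░░░░░░░
░░░░░░░░░░░
■■·■■■■■░░░
■■·■■■■■░░░
·····◆··░░░
■■■■■■■■░░░
■■■■■■■■░░░
░░░░░░░░░░░
░░░░░░░░░░░
░░░░░░░░░░░

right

░░░░░░░░░░░
░░░░░░░░░░░
░░░░░░░░░░░
■·■■■■■■░░░
■·■■■■■■░░░
·····◆··░░░
■■■■■■■■░░░
■■■■■■■■░░░
░░░░░░░░░░░
░░░░░░░░░░░
░░░░░░░░░░░

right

░░░░░░░░░░░
░░░░░░░░░░░
░░░░░░░░░░░
·■■■■■■■░░░
·■■■■■■■░░░
·····◆··░░░
■■■■■■■■░░░
■■■■■■■■░░░
░░░░░░░░░░░
░░░░░░░░░░░
░░░░░░░░░░░

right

░░░░░░░░░░░
░░░░░░░░░░░
░░░░░░░░░░░
■■■■■■■·░░░
■■■■■■■·░░░
·····◆··░░░
■■■■■■■·░░░
■■■■■■■■░░░
░░░░░░░░░░░
░░░░░░░░░░░
░░░░░░░░░░░

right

░░░░░░░░░░░
░░░░░░░░░░░
░░░░░░░░░░░
■■■■■■··░░░
■■■■■■··░░░
·····◆··░░░
■■■■■■··░░░
■■■■■■■■░░░
░░░░░░░░░░░
░░░░░░░░░░░
░░░░░░░░░░░

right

░░░░░░░░░░░
░░░░░░░░░░░
░░░░░░░░░░░
■■■■■···░░░
■■■■■···░░░
·····◆··░░░
■■■■■···░░░
■■■■■■■·░░░
░░░░░░░░░░░
░░░░░░░░░░░
░░░░░░░░░░░

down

░░░░░░░░░░░
░░░░░░░░░░░
■■■■■···░░░
■■■■■···░░░
········░░░
■■■■■◆··░░░
■■■■■■■·░░░
░░░■■■■·░░░
░░░░░░░░░░░
░░░░░░░░░░░
░░░░░░░░░░░

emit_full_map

■····■■■■·■■■·■■■■■■■···
■····■■■■·■■■·■■■■■■■···
■·······················
■····■■■■·■■■■■■■■■■■◆··
■·□··■■■■·■■■■■■■■■■■■■·
■■·■■░░░░░░░░░░░░░░■■■■·
■■·■■░░░░░░░░░░░░░░░░░░░


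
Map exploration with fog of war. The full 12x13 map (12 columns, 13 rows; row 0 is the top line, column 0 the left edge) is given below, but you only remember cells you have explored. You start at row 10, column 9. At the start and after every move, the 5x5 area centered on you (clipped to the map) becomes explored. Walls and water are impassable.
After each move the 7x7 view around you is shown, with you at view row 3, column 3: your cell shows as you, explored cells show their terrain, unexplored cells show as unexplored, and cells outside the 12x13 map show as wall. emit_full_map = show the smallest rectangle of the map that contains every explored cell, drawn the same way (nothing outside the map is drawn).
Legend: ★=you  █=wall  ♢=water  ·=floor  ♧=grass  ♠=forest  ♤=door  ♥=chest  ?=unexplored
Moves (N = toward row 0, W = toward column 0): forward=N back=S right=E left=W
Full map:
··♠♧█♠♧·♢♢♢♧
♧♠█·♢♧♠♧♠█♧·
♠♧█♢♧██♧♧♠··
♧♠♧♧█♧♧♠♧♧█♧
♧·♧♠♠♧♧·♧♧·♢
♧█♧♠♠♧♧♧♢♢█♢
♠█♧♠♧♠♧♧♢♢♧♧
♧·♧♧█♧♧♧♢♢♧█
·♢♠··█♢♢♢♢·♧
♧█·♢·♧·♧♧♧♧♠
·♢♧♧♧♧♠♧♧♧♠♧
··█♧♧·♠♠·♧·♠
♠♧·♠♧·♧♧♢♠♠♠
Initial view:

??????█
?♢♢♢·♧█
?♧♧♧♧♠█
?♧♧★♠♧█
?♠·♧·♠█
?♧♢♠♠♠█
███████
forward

??????█
?♧♢♢♧██
?♢♢♢·♧█
?♧♧★♧♠█
?♧♧♧♠♧█
?♠·♧·♠█
?♧♢♠♠♠█

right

?????██
♧♢♢♧███
♢♢♢·♧██
♧♧♧★♠██
♧♧♧♠♧██
♠·♧·♠██
♧♢♠♠♠██

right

????███
♢♢♧████
♢♢·♧███
♧♧♧★███
♧♧♠♧███
·♧·♠███
♢♠♠♠███

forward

????███
?♢♧♧███
♢♢♧████
♢♢·★███
♧♧♧♠███
♧♧♠♧███
·♧·♠███

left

?????██
?♢♢♧♧██
♧♢♢♧███
♢♢♢★♧██
♧♧♧♧♠██
♧♧♧♠♧██
♠·♧·♠██

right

????███
♢♢♧♧███
♢♢♧████
♢♢·★███
♧♧♧♠███
♧♧♠♧███
·♧·♠███

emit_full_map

?♢♢♧♧
♧♢♢♧█
♢♢♢·★
♧♧♧♧♠
♧♧♧♠♧
♠·♧·♠
♧♢♠♠♠

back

♢♢♧♧███
♢♢♧████
♢♢·♧███
♧♧♧★███
♧♧♠♧███
·♧·♠███
♢♠♠♠███

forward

????███
♢♢♧♧███
♢♢♧████
♢♢·★███
♧♧♧♠███
♧♧♠♧███
·♧·♠███

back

♢♢♧♧███
♢♢♧████
♢♢·♧███
♧♧♧★███
♧♧♠♧███
·♧·♠███
♢♠♠♠███

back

♢♢♧████
♢♢·♧███
♧♧♧♠███
♧♧♠★███
·♧·♠███
♢♠♠♠███
███████


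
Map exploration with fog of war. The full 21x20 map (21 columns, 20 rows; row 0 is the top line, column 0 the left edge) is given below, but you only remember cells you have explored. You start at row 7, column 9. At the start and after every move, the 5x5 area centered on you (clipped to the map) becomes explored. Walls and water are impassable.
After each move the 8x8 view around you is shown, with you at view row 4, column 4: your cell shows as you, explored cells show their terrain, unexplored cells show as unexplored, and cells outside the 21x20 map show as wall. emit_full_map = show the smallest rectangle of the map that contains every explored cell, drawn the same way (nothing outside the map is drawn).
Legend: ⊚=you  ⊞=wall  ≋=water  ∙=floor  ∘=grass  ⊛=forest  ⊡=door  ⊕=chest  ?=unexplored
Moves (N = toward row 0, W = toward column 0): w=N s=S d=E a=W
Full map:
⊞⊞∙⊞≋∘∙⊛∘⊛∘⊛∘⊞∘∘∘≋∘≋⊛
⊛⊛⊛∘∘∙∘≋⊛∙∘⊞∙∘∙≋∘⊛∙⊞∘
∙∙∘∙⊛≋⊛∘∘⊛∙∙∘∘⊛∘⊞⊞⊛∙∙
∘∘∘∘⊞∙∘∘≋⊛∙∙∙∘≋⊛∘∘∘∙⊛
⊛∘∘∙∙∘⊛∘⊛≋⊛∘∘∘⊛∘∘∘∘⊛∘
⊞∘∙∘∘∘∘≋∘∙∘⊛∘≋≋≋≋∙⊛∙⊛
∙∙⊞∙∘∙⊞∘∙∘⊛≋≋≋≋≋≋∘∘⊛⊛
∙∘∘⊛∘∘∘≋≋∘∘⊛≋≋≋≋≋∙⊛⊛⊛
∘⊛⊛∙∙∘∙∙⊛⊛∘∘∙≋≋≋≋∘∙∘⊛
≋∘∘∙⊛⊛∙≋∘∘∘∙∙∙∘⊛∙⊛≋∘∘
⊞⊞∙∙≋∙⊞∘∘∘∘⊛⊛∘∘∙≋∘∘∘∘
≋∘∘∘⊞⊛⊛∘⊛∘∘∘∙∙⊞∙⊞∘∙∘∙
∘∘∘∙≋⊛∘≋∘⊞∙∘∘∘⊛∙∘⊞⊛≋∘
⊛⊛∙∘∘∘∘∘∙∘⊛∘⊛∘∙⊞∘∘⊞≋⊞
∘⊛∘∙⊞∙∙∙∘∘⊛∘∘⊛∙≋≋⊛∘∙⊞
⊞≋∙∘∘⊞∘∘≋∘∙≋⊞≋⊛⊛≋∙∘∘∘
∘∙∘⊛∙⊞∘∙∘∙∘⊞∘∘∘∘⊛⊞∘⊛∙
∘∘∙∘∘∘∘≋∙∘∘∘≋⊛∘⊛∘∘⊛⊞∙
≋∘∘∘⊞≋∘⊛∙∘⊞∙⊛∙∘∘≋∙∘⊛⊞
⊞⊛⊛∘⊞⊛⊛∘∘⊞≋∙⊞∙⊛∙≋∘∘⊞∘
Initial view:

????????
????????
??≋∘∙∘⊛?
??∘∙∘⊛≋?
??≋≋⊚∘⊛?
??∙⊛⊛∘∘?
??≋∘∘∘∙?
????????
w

????????
????????
??∘⊛≋⊛∘?
??≋∘∙∘⊛?
??∘∙⊚⊛≋?
??≋≋∘∘⊛?
??∙⊛⊛∘∘?
??≋∘∘∘∙?

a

????????
????????
??⊛∘⊛≋⊛∘
??∘≋∘∙∘⊛
??⊞∘⊚∘⊛≋
??∘≋≋∘∘⊛
??∙∙⊛⊛∘∘
???≋∘∘∘∙

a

????????
????????
??∘⊛∘⊛≋⊛
??∘∘≋∘∙∘
??∙⊞⊚∙∘⊛
??∘∘≋≋∘∘
??∘∙∙⊛⊛∘
????≋∘∘∘

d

????????
????????
?∘⊛∘⊛≋⊛∘
?∘∘≋∘∙∘⊛
?∙⊞∘⊚∘⊛≋
?∘∘≋≋∘∘⊛
?∘∙∙⊛⊛∘∘
???≋∘∘∘∙

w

????????
????????
??∘∘≋⊛∙?
?∘⊛∘⊛≋⊛∘
?∘∘≋⊚∙∘⊛
?∙⊞∘∙∘⊛≋
?∘∘≋≋∘∘⊛
?∘∙∙⊛⊛∘∘

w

????????
????????
??⊛∘∘⊛∙?
??∘∘≋⊛∙?
?∘⊛∘⊚≋⊛∘
?∘∘≋∘∙∘⊛
?∙⊞∘∙∘⊛≋
?∘∘≋≋∘∘⊛

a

????????
????????
??≋⊛∘∘⊛∙
??∙∘∘≋⊛∙
??∘⊛⊚⊛≋⊛
??∘∘≋∘∙∘
??∙⊞∘∙∘⊛
??∘∘≋≋∘∘

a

????????
????????
??⊛≋⊛∘∘⊛
??⊞∙∘∘≋⊛
??∙∘⊚∘⊛≋
??∘∘∘≋∘∙
??∘∙⊞∘∙∘
???∘∘≋≋∘

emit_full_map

⊛≋⊛∘∘⊛∙?
⊞∙∘∘≋⊛∙?
∙∘⊚∘⊛≋⊛∘
∘∘∘≋∘∙∘⊛
∘∙⊞∘∙∘⊛≋
?∘∘≋≋∘∘⊛
?∘∙∙⊛⊛∘∘
???≋∘∘∘∙

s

????????
??⊛≋⊛∘∘⊛
??⊞∙∘∘≋⊛
??∙∘⊛∘⊛≋
??∘∘⊚≋∘∙
??∘∙⊞∘∙∘
??∘∘∘≋≋∘
???∘∙∙⊛⊛

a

????????
???⊛≋⊛∘∘
??∘⊞∙∘∘≋
??∙∙∘⊛∘⊛
??∘∘⊚∘≋∘
??∙∘∙⊞∘∙
??⊛∘∘∘≋≋
????∘∙∙⊛

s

???⊛≋⊛∘∘
??∘⊞∙∘∘≋
??∙∙∘⊛∘⊛
??∘∘∘∘≋∘
??∙∘⊚⊞∘∙
??⊛∘∘∘≋≋
??∙∙∘∙∙⊛
??????≋∘

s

??∘⊞∙∘∘≋
??∙∙∘⊛∘⊛
??∘∘∘∘≋∘
??∙∘∙⊞∘∙
??⊛∘⊚∘≋≋
??∙∙∘∙∙⊛
??∙⊛⊛∙≋∘
????????

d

?∘⊞∙∘∘≋⊛
?∙∙∘⊛∘⊛≋
?∘∘∘∘≋∘∙
?∙∘∙⊞∘∙∘
?⊛∘∘⊚≋≋∘
?∙∙∘∙∙⊛⊛
?∙⊛⊛∙≋∘∘
????????

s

?∙∙∘⊛∘⊛≋
?∘∘∘∘≋∘∙
?∙∘∙⊞∘∙∘
?⊛∘∘∘≋≋∘
?∙∙∘⊚∙⊛⊛
?∙⊛⊛∙≋∘∘
??≋∙⊞∘∘?
????????

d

∙∙∘⊛∘⊛≋⊛
∘∘∘∘≋∘∙∘
∙∘∙⊞∘∙∘⊛
⊛∘∘∘≋≋∘∘
∙∙∘∙⊚⊛⊛∘
∙⊛⊛∙≋∘∘∘
?≋∙⊞∘∘∘?
????????

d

∙∘⊛∘⊛≋⊛∘
∘∘∘≋∘∙∘⊛
∘∙⊞∘∙∘⊛≋
∘∘∘≋≋∘∘⊛
∙∘∙∙⊚⊛∘∘
⊛⊛∙≋∘∘∘∙
≋∙⊞∘∘∘∘?
????????

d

∘⊛∘⊛≋⊛∘?
∘∘≋∘∙∘⊛?
∙⊞∘∙∘⊛≋?
∘∘≋≋∘∘⊛?
∘∙∙⊛⊚∘∘?
⊛∙≋∘∘∘∙?
∙⊞∘∘∘∘⊛?
????????

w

∙∘∘≋⊛∙??
∘⊛∘⊛≋⊛∘?
∘∘≋∘∙∘⊛?
∙⊞∘∙∘⊛≋?
∘∘≋≋⊚∘⊛?
∘∙∙⊛⊛∘∘?
⊛∙≋∘∘∘∙?
∙⊞∘∘∘∘⊛?

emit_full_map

?⊛≋⊛∘∘⊛∙?
∘⊞∙∘∘≋⊛∙?
∙∙∘⊛∘⊛≋⊛∘
∘∘∘∘≋∘∙∘⊛
∙∘∙⊞∘∙∘⊛≋
⊛∘∘∘≋≋⊚∘⊛
∙∙∘∙∙⊛⊛∘∘
∙⊛⊛∙≋∘∘∘∙
?≋∙⊞∘∘∘∘⊛

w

≋⊛∘∘⊛∙??
∙∘∘≋⊛∙??
∘⊛∘⊛≋⊛∘?
∘∘≋∘∙∘⊛?
∙⊞∘∙⊚⊛≋?
∘∘≋≋∘∘⊛?
∘∙∙⊛⊛∘∘?
⊛∙≋∘∘∘∙?

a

⊛≋⊛∘∘⊛∙?
⊞∙∘∘≋⊛∙?
∙∘⊛∘⊛≋⊛∘
∘∘∘≋∘∙∘⊛
∘∙⊞∘⊚∘⊛≋
∘∘∘≋≋∘∘⊛
∙∘∙∙⊛⊛∘∘
⊛⊛∙≋∘∘∘∙

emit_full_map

?⊛≋⊛∘∘⊛∙?
∘⊞∙∘∘≋⊛∙?
∙∙∘⊛∘⊛≋⊛∘
∘∘∘∘≋∘∙∘⊛
∙∘∙⊞∘⊚∘⊛≋
⊛∘∘∘≋≋∘∘⊛
∙∙∘∙∙⊛⊛∘∘
∙⊛⊛∙≋∘∘∘∙
?≋∙⊞∘∘∘∘⊛


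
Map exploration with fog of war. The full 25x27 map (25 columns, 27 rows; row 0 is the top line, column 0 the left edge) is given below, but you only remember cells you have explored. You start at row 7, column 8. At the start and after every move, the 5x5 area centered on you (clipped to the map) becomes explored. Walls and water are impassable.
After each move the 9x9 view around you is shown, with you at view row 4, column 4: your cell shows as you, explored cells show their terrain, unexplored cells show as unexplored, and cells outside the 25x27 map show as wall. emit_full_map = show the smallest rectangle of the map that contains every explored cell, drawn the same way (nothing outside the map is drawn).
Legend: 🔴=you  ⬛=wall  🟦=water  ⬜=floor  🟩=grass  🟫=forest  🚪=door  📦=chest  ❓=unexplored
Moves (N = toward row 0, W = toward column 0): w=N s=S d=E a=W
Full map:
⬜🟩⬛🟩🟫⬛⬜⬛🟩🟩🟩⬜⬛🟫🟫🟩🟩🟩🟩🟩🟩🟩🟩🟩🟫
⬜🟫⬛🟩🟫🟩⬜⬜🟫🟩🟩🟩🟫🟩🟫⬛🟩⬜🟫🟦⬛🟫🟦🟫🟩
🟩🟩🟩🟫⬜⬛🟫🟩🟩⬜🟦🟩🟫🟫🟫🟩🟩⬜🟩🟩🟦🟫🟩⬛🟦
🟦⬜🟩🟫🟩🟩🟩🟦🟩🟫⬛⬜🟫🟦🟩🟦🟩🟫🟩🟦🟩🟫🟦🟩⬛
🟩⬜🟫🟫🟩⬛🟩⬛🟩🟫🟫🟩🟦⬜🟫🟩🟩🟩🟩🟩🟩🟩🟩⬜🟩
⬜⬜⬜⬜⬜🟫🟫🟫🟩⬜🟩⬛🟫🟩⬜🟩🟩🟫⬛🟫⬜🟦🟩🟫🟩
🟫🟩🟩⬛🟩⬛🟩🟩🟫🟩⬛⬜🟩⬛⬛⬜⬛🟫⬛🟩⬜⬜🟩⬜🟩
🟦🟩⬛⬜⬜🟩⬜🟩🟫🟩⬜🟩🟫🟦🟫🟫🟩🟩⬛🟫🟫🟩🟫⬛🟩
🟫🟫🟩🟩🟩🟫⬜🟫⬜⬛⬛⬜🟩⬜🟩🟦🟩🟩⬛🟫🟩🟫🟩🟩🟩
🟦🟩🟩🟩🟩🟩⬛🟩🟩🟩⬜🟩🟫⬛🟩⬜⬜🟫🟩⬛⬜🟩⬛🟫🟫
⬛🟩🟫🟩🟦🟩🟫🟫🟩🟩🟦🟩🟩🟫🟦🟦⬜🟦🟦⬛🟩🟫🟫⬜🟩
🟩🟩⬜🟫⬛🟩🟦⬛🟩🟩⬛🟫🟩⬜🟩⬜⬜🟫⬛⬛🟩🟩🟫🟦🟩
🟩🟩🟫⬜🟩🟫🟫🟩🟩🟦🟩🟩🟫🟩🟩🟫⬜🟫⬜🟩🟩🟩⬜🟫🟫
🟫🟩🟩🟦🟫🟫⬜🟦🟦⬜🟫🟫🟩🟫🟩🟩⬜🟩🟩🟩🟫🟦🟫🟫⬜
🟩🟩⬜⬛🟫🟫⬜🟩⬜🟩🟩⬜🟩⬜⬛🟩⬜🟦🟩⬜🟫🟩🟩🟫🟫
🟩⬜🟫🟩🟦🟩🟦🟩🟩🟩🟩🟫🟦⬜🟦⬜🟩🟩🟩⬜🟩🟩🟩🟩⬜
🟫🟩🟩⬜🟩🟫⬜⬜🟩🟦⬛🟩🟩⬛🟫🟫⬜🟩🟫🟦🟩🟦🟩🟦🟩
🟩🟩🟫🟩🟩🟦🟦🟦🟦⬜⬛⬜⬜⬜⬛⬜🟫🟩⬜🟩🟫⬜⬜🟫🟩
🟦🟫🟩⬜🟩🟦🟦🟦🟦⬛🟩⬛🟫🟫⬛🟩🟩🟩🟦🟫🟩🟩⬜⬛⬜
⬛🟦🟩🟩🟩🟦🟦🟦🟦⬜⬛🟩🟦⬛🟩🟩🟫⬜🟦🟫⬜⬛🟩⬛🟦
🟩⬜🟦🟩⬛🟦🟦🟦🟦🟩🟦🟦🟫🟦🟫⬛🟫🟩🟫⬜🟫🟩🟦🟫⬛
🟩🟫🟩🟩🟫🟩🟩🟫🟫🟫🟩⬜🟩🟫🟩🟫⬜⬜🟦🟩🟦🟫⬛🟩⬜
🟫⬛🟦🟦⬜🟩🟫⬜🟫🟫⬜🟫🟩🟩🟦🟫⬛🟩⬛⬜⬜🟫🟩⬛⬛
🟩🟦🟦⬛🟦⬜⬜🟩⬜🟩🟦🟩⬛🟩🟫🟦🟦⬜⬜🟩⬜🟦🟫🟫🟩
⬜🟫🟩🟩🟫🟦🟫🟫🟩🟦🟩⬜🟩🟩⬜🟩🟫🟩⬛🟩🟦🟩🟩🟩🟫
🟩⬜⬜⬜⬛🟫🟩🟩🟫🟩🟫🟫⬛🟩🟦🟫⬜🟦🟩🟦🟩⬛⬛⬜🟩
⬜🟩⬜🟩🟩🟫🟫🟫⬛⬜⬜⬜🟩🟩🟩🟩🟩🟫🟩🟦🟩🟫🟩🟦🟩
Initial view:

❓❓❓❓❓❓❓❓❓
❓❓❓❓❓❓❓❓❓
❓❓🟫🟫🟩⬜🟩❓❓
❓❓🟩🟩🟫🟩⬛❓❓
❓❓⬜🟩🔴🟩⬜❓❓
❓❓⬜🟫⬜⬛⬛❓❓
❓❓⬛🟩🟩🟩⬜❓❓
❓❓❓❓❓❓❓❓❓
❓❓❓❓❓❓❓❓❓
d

❓❓❓❓❓❓❓❓❓
❓❓❓❓❓❓❓❓❓
❓🟫🟫🟩⬜🟩⬛❓❓
❓🟩🟩🟫🟩⬛⬜❓❓
❓⬜🟩🟫🔴⬜🟩❓❓
❓⬜🟫⬜⬛⬛⬜❓❓
❓⬛🟩🟩🟩⬜🟩❓❓
❓❓❓❓❓❓❓❓❓
❓❓❓❓❓❓❓❓❓

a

❓❓❓❓❓❓❓❓❓
❓❓❓❓❓❓❓❓❓
❓❓🟫🟫🟩⬜🟩⬛❓
❓❓🟩🟩🟫🟩⬛⬜❓
❓❓⬜🟩🔴🟩⬜🟩❓
❓❓⬜🟫⬜⬛⬛⬜❓
❓❓⬛🟩🟩🟩⬜🟩❓
❓❓❓❓❓❓❓❓❓
❓❓❓❓❓❓❓❓❓

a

❓❓❓❓❓❓❓❓❓
❓❓❓❓❓❓❓❓❓
❓❓🟫🟫🟫🟩⬜🟩⬛
❓❓⬛🟩🟩🟫🟩⬛⬜
❓❓🟩⬜🔴🟫🟩⬜🟩
❓❓🟫⬜🟫⬜⬛⬛⬜
❓❓🟩⬛🟩🟩🟩⬜🟩
❓❓❓❓❓❓❓❓❓
❓❓❓❓❓❓❓❓❓

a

❓❓❓❓❓❓❓❓❓
❓❓❓❓❓❓❓❓❓
❓❓⬜🟫🟫🟫🟩⬜🟩
❓❓🟩⬛🟩🟩🟫🟩⬛
❓❓⬜🟩🔴🟩🟫🟩⬜
❓❓🟩🟫⬜🟫⬜⬛⬛
❓❓🟩🟩⬛🟩🟩🟩⬜
❓❓❓❓❓❓❓❓❓
❓❓❓❓❓❓❓❓❓

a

❓❓❓❓❓❓❓❓❓
❓❓❓❓❓❓❓❓❓
❓❓⬜⬜🟫🟫🟫🟩⬜
❓❓⬛🟩⬛🟩🟩🟫🟩
❓❓⬜⬜🔴⬜🟩🟫🟩
❓❓🟩🟩🟫⬜🟫⬜⬛
❓❓🟩🟩🟩⬛🟩🟩🟩
❓❓❓❓❓❓❓❓❓
❓❓❓❓❓❓❓❓❓

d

❓❓❓❓❓❓❓❓❓
❓❓❓❓❓❓❓❓❓
❓⬜⬜🟫🟫🟫🟩⬜🟩
❓⬛🟩⬛🟩🟩🟫🟩⬛
❓⬜⬜🟩🔴🟩🟫🟩⬜
❓🟩🟩🟫⬜🟫⬜⬛⬛
❓🟩🟩🟩⬛🟩🟩🟩⬜
❓❓❓❓❓❓❓❓❓
❓❓❓❓❓❓❓❓❓

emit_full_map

⬜⬜🟫🟫🟫🟩⬜🟩⬛
⬛🟩⬛🟩🟩🟫🟩⬛⬜
⬜⬜🟩🔴🟩🟫🟩⬜🟩
🟩🟩🟫⬜🟫⬜⬛⬛⬜
🟩🟩🟩⬛🟩🟩🟩⬜🟩

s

❓❓❓❓❓❓❓❓❓
❓⬜⬜🟫🟫🟫🟩⬜🟩
❓⬛🟩⬛🟩🟩🟫🟩⬛
❓⬜⬜🟩⬜🟩🟫🟩⬜
❓🟩🟩🟫🔴🟫⬜⬛⬛
❓🟩🟩🟩⬛🟩🟩🟩⬜
❓❓🟦🟩🟫🟫🟩❓❓
❓❓❓❓❓❓❓❓❓
❓❓❓❓❓❓❓❓❓

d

❓❓❓❓❓❓❓❓❓
⬜⬜🟫🟫🟫🟩⬜🟩⬛
⬛🟩⬛🟩🟩🟫🟩⬛⬜
⬜⬜🟩⬜🟩🟫🟩⬜🟩
🟩🟩🟫⬜🔴⬜⬛⬛⬜
🟩🟩🟩⬛🟩🟩🟩⬜🟩
❓🟦🟩🟫🟫🟩🟩❓❓
❓❓❓❓❓❓❓❓❓
❓❓❓❓❓❓❓❓❓

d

❓❓❓❓❓❓❓❓❓
⬜🟫🟫🟫🟩⬜🟩⬛❓
🟩⬛🟩🟩🟫🟩⬛⬜❓
⬜🟩⬜🟩🟫🟩⬜🟩❓
🟩🟫⬜🟫🔴⬛⬛⬜❓
🟩🟩⬛🟩🟩🟩⬜🟩❓
🟦🟩🟫🟫🟩🟩🟦❓❓
❓❓❓❓❓❓❓❓❓
❓❓❓❓❓❓❓❓❓

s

⬜🟫🟫🟫🟩⬜🟩⬛❓
🟩⬛🟩🟩🟫🟩⬛⬜❓
⬜🟩⬜🟩🟫🟩⬜🟩❓
🟩🟫⬜🟫⬜⬛⬛⬜❓
🟩🟩⬛🟩🔴🟩⬜🟩❓
🟦🟩🟫🟫🟩🟩🟦❓❓
❓❓🟦⬛🟩🟩⬛❓❓
❓❓❓❓❓❓❓❓❓
❓❓❓❓❓❓❓❓❓

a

⬜⬜🟫🟫🟫🟩⬜🟩⬛
⬛🟩⬛🟩🟩🟫🟩⬛⬜
⬜⬜🟩⬜🟩🟫🟩⬜🟩
🟩🟩🟫⬜🟫⬜⬛⬛⬜
🟩🟩🟩⬛🔴🟩🟩⬜🟩
❓🟦🟩🟫🟫🟩🟩🟦❓
❓❓🟩🟦⬛🟩🟩⬛❓
❓❓❓❓❓❓❓❓❓
❓❓❓❓❓❓❓❓❓

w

❓❓❓❓❓❓❓❓❓
⬜⬜🟫🟫🟫🟩⬜🟩⬛
⬛🟩⬛🟩🟩🟫🟩⬛⬜
⬜⬜🟩⬜🟩🟫🟩⬜🟩
🟩🟩🟫⬜🔴⬜⬛⬛⬜
🟩🟩🟩⬛🟩🟩🟩⬜🟩
❓🟦🟩🟫🟫🟩🟩🟦❓
❓❓🟩🟦⬛🟩🟩⬛❓
❓❓❓❓❓❓❓❓❓

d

❓❓❓❓❓❓❓❓❓
⬜🟫🟫🟫🟩⬜🟩⬛❓
🟩⬛🟩🟩🟫🟩⬛⬜❓
⬜🟩⬜🟩🟫🟩⬜🟩❓
🟩🟫⬜🟫🔴⬛⬛⬜❓
🟩🟩⬛🟩🟩🟩⬜🟩❓
🟦🟩🟫🟫🟩🟩🟦❓❓
❓🟩🟦⬛🟩🟩⬛❓❓
❓❓❓❓❓❓❓❓❓

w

❓❓❓❓❓❓❓❓❓
❓❓❓❓❓❓❓❓❓
⬜🟫🟫🟫🟩⬜🟩⬛❓
🟩⬛🟩🟩🟫🟩⬛⬜❓
⬜🟩⬜🟩🔴🟩⬜🟩❓
🟩🟫⬜🟫⬜⬛⬛⬜❓
🟩🟩⬛🟩🟩🟩⬜🟩❓
🟦🟩🟫🟫🟩🟩🟦❓❓
❓🟩🟦⬛🟩🟩⬛❓❓

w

❓❓❓❓❓❓❓❓❓
❓❓❓❓❓❓❓❓❓
❓❓🟩⬛🟩🟫🟫❓❓
⬜🟫🟫🟫🟩⬜🟩⬛❓
🟩⬛🟩🟩🔴🟩⬛⬜❓
⬜🟩⬜🟩🟫🟩⬜🟩❓
🟩🟫⬜🟫⬜⬛⬛⬜❓
🟩🟩⬛🟩🟩🟩⬜🟩❓
🟦🟩🟫🟫🟩🟩🟦❓❓

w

❓❓❓❓❓❓❓❓❓
❓❓❓❓❓❓❓❓❓
❓❓🟩🟦🟩🟫⬛❓❓
❓❓🟩⬛🟩🟫🟫❓❓
⬜🟫🟫🟫🔴⬜🟩⬛❓
🟩⬛🟩🟩🟫🟩⬛⬜❓
⬜🟩⬜🟩🟫🟩⬜🟩❓
🟩🟫⬜🟫⬜⬛⬛⬜❓
🟩🟩⬛🟩🟩🟩⬜🟩❓

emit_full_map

❓❓❓🟩🟦🟩🟫⬛❓
❓❓❓🟩⬛🟩🟫🟫❓
⬜⬜🟫🟫🟫🔴⬜🟩⬛
⬛🟩⬛🟩🟩🟫🟩⬛⬜
⬜⬜🟩⬜🟩🟫🟩⬜🟩
🟩🟩🟫⬜🟫⬜⬛⬛⬜
🟩🟩🟩⬛🟩🟩🟩⬜🟩
❓🟦🟩🟫🟫🟩🟩🟦❓
❓❓🟩🟦⬛🟩🟩⬛❓

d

❓❓❓❓❓❓❓❓❓
❓❓❓❓❓❓❓❓❓
❓🟩🟦🟩🟫⬛⬜❓❓
❓🟩⬛🟩🟫🟫🟩❓❓
🟫🟫🟫🟩🔴🟩⬛❓❓
⬛🟩🟩🟫🟩⬛⬜❓❓
🟩⬜🟩🟫🟩⬜🟩❓❓
🟫⬜🟫⬜⬛⬛⬜❓❓
🟩⬛🟩🟩🟩⬜🟩❓❓

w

❓❓❓❓❓❓❓❓❓
❓❓❓❓❓❓❓❓❓
❓❓🟩🟩⬜🟦🟩❓❓
❓🟩🟦🟩🟫⬛⬜❓❓
❓🟩⬛🟩🔴🟫🟩❓❓
🟫🟫🟫🟩⬜🟩⬛❓❓
⬛🟩🟩🟫🟩⬛⬜❓❓
🟩⬜🟩🟫🟩⬜🟩❓❓
🟫⬜🟫⬜⬛⬛⬜❓❓

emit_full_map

❓❓❓❓🟩🟩⬜🟦🟩
❓❓❓🟩🟦🟩🟫⬛⬜
❓❓❓🟩⬛🟩🔴🟫🟩
⬜⬜🟫🟫🟫🟩⬜🟩⬛
⬛🟩⬛🟩🟩🟫🟩⬛⬜
⬜⬜🟩⬜🟩🟫🟩⬜🟩
🟩🟩🟫⬜🟫⬜⬛⬛⬜
🟩🟩🟩⬛🟩🟩🟩⬜🟩
❓🟦🟩🟫🟫🟩🟩🟦❓
❓❓🟩🟦⬛🟩🟩⬛❓


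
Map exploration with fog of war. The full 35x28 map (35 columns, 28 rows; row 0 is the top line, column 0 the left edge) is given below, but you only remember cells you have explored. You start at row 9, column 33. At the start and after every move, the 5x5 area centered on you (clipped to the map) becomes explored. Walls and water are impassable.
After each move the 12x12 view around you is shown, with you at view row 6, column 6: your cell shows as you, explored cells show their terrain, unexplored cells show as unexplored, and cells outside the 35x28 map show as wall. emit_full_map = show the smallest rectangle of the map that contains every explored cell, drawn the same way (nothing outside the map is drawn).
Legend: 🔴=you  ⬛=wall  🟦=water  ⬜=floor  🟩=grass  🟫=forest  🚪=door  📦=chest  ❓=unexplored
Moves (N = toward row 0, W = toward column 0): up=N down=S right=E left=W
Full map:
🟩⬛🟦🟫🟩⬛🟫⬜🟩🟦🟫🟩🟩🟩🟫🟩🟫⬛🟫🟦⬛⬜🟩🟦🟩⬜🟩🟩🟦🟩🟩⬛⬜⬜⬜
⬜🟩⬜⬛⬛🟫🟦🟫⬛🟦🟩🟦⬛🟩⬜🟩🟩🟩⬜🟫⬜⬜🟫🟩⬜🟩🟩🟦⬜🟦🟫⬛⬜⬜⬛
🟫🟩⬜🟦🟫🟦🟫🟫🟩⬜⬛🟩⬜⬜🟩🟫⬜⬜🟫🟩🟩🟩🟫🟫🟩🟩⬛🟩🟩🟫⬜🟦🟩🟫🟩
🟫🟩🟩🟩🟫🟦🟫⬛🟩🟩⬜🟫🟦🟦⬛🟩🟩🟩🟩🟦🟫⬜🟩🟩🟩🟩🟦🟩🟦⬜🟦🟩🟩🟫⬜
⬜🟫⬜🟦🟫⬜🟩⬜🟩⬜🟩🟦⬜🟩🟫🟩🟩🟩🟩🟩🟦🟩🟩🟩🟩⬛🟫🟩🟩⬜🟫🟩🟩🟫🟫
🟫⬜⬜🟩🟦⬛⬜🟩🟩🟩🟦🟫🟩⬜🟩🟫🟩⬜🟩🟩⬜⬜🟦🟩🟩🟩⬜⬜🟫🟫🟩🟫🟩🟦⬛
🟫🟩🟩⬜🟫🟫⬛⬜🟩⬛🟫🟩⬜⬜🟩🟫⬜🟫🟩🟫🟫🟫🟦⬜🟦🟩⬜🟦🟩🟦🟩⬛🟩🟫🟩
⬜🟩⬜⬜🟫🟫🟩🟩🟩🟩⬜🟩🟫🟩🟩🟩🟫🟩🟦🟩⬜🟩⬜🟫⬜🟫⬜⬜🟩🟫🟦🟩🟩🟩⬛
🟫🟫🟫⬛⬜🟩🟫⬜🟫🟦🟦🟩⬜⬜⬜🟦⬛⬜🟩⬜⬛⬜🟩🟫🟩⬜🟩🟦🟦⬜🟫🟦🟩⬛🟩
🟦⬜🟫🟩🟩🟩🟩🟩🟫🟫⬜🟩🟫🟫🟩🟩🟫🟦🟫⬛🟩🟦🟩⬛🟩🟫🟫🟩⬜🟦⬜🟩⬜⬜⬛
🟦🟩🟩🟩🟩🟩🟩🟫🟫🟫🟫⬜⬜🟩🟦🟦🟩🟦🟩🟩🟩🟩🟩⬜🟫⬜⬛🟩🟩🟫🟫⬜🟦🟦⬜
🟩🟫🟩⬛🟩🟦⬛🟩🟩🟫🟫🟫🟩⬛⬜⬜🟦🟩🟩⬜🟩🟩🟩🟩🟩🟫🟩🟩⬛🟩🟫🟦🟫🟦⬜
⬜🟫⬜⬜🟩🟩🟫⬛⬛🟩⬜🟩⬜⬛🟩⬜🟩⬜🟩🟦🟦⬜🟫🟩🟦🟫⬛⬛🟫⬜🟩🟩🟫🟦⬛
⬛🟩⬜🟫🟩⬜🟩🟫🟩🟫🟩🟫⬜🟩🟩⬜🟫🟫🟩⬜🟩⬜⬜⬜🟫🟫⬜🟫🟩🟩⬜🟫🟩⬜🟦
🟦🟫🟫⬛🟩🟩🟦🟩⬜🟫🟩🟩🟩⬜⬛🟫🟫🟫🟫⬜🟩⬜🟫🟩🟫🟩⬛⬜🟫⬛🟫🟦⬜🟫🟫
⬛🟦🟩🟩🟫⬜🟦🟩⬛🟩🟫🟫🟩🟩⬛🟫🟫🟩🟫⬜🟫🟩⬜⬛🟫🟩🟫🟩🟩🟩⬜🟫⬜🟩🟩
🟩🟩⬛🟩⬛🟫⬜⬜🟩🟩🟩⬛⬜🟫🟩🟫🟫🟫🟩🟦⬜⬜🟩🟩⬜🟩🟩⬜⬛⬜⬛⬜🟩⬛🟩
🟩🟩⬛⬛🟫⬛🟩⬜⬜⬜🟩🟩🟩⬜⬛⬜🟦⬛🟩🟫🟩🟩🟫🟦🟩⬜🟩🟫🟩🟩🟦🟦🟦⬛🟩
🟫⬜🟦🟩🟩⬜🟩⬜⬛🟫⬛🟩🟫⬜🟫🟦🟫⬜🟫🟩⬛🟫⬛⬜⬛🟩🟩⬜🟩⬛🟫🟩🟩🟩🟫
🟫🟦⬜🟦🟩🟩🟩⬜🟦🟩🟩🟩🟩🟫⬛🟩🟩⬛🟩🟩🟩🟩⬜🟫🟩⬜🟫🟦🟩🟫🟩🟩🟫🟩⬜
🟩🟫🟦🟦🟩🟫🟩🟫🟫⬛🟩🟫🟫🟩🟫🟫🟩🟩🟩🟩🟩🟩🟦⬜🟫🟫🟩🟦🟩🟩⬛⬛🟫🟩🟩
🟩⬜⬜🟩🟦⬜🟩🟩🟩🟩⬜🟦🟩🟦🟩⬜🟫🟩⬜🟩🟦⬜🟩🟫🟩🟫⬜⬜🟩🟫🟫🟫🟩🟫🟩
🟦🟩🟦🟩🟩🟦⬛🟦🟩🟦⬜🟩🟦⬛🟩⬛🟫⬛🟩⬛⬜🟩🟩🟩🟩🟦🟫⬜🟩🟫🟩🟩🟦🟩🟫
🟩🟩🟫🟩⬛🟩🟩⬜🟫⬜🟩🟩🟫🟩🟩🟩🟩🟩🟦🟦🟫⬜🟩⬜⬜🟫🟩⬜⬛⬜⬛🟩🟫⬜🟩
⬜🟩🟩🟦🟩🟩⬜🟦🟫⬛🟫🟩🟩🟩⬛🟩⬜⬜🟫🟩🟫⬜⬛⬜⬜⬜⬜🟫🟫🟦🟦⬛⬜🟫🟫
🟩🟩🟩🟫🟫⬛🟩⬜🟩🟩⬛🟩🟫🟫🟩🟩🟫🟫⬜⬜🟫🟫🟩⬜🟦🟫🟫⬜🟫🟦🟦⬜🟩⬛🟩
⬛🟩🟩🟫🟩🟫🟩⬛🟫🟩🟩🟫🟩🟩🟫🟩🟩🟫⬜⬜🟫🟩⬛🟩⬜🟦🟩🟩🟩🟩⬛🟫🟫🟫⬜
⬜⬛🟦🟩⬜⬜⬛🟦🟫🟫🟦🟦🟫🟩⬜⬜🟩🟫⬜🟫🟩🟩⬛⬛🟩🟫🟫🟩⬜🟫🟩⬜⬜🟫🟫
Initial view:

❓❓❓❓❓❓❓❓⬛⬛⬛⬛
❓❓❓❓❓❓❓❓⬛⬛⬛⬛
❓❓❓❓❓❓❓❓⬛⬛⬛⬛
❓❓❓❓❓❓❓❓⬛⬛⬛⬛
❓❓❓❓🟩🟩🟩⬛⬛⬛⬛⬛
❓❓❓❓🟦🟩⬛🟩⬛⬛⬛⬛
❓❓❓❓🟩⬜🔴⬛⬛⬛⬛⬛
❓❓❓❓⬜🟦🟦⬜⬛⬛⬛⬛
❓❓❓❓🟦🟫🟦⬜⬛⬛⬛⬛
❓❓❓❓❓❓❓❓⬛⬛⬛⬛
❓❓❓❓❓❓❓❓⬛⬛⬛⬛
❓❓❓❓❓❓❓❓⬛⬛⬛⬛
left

❓❓❓❓❓❓❓❓❓⬛⬛⬛
❓❓❓❓❓❓❓❓❓⬛⬛⬛
❓❓❓❓❓❓❓❓❓⬛⬛⬛
❓❓❓❓❓❓❓❓❓⬛⬛⬛
❓❓❓❓🟦🟩🟩🟩⬛⬛⬛⬛
❓❓❓❓🟫🟦🟩⬛🟩⬛⬛⬛
❓❓❓❓⬜🟩🔴⬜⬛⬛⬛⬛
❓❓❓❓🟫⬜🟦🟦⬜⬛⬛⬛
❓❓❓❓🟫🟦🟫🟦⬜⬛⬛⬛
❓❓❓❓❓❓❓❓❓⬛⬛⬛
❓❓❓❓❓❓❓❓❓⬛⬛⬛
❓❓❓❓❓❓❓❓❓⬛⬛⬛

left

❓❓❓❓❓❓❓❓❓❓⬛⬛
❓❓❓❓❓❓❓❓❓❓⬛⬛
❓❓❓❓❓❓❓❓❓❓⬛⬛
❓❓❓❓❓❓❓❓❓❓⬛⬛
❓❓❓❓🟫🟦🟩🟩🟩⬛⬛⬛
❓❓❓❓⬜🟫🟦🟩⬛🟩⬛⬛
❓❓❓❓🟦⬜🔴⬜⬜⬛⬛⬛
❓❓❓❓🟫🟫⬜🟦🟦⬜⬛⬛
❓❓❓❓🟩🟫🟦🟫🟦⬜⬛⬛
❓❓❓❓❓❓❓❓❓❓⬛⬛
❓❓❓❓❓❓❓❓❓❓⬛⬛
❓❓❓❓❓❓❓❓❓❓⬛⬛

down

❓❓❓❓❓❓❓❓❓❓⬛⬛
❓❓❓❓❓❓❓❓❓❓⬛⬛
❓❓❓❓❓❓❓❓❓❓⬛⬛
❓❓❓❓🟫🟦🟩🟩🟩⬛⬛⬛
❓❓❓❓⬜🟫🟦🟩⬛🟩⬛⬛
❓❓❓❓🟦⬜🟩⬜⬜⬛⬛⬛
❓❓❓❓🟫🟫🔴🟦🟦⬜⬛⬛
❓❓❓❓🟩🟫🟦🟫🟦⬜⬛⬛
❓❓❓❓⬜🟩🟩🟫🟦❓⬛⬛
❓❓❓❓❓❓❓❓❓❓⬛⬛
❓❓❓❓❓❓❓❓❓❓⬛⬛
❓❓❓❓❓❓❓❓❓❓⬛⬛

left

❓❓❓❓❓❓❓❓❓❓❓⬛
❓❓❓❓❓❓❓❓❓❓❓⬛
❓❓❓❓❓❓❓❓❓❓❓⬛
❓❓❓❓❓🟫🟦🟩🟩🟩⬛⬛
❓❓❓❓🟦⬜🟫🟦🟩⬛🟩⬛
❓❓❓❓⬜🟦⬜🟩⬜⬜⬛⬛
❓❓❓❓🟩🟫🔴⬜🟦🟦⬜⬛
❓❓❓❓⬛🟩🟫🟦🟫🟦⬜⬛
❓❓❓❓🟫⬜🟩🟩🟫🟦❓⬛
❓❓❓❓❓❓❓❓❓❓❓⬛
❓❓❓❓❓❓❓❓❓❓❓⬛
❓❓❓❓❓❓❓❓❓❓❓⬛

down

❓❓❓❓❓❓❓❓❓❓❓⬛
❓❓❓❓❓❓❓❓❓❓❓⬛
❓❓❓❓❓🟫🟦🟩🟩🟩⬛⬛
❓❓❓❓🟦⬜🟫🟦🟩⬛🟩⬛
❓❓❓❓⬜🟦⬜🟩⬜⬜⬛⬛
❓❓❓❓🟩🟫🟫⬜🟦🟦⬜⬛
❓❓❓❓⬛🟩🔴🟦🟫🟦⬜⬛
❓❓❓❓🟫⬜🟩🟩🟫🟦❓⬛
❓❓❓❓🟩🟩⬜🟫🟩❓❓⬛
❓❓❓❓❓❓❓❓❓❓❓⬛
❓❓❓❓❓❓❓❓❓❓❓⬛
❓❓❓❓❓❓❓❓❓❓❓⬛

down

❓❓❓❓❓❓❓❓❓❓❓⬛
❓❓❓❓❓🟫🟦🟩🟩🟩⬛⬛
❓❓❓❓🟦⬜🟫🟦🟩⬛🟩⬛
❓❓❓❓⬜🟦⬜🟩⬜⬜⬛⬛
❓❓❓❓🟩🟫🟫⬜🟦🟦⬜⬛
❓❓❓❓⬛🟩🟫🟦🟫🟦⬜⬛
❓❓❓❓🟫⬜🔴🟩🟫🟦❓⬛
❓❓❓❓🟩🟩⬜🟫🟩❓❓⬛
❓❓❓❓🟫⬛🟫🟦⬜❓❓⬛
❓❓❓❓❓❓❓❓❓❓❓⬛
❓❓❓❓❓❓❓❓❓❓❓⬛
❓❓❓❓❓❓❓❓❓❓❓⬛

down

❓❓❓❓❓🟫🟦🟩🟩🟩⬛⬛
❓❓❓❓🟦⬜🟫🟦🟩⬛🟩⬛
❓❓❓❓⬜🟦⬜🟩⬜⬜⬛⬛
❓❓❓❓🟩🟫🟫⬜🟦🟦⬜⬛
❓❓❓❓⬛🟩🟫🟦🟫🟦⬜⬛
❓❓❓❓🟫⬜🟩🟩🟫🟦❓⬛
❓❓❓❓🟩🟩🔴🟫🟩❓❓⬛
❓❓❓❓🟫⬛🟫🟦⬜❓❓⬛
❓❓❓❓🟩🟩⬜🟫⬜❓❓⬛
❓❓❓❓❓❓❓❓❓❓❓⬛
❓❓❓❓❓❓❓❓❓❓❓⬛
❓❓❓❓❓❓❓❓❓❓❓⬛

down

❓❓❓❓🟦⬜🟫🟦🟩⬛🟩⬛
❓❓❓❓⬜🟦⬜🟩⬜⬜⬛⬛
❓❓❓❓🟩🟫🟫⬜🟦🟦⬜⬛
❓❓❓❓⬛🟩🟫🟦🟫🟦⬜⬛
❓❓❓❓🟫⬜🟩🟩🟫🟦❓⬛
❓❓❓❓🟩🟩⬜🟫🟩❓❓⬛
❓❓❓❓🟫⬛🔴🟦⬜❓❓⬛
❓❓❓❓🟩🟩⬜🟫⬜❓❓⬛
❓❓❓❓⬛⬜⬛⬜🟩❓❓⬛
❓❓❓❓❓❓❓❓❓❓❓⬛
❓❓❓❓❓❓❓❓❓❓❓⬛
❓❓❓❓❓❓❓❓❓❓❓⬛

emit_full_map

❓🟫🟦🟩🟩🟩⬛
🟦⬜🟫🟦🟩⬛🟩
⬜🟦⬜🟩⬜⬜⬛
🟩🟫🟫⬜🟦🟦⬜
⬛🟩🟫🟦🟫🟦⬜
🟫⬜🟩🟩🟫🟦❓
🟩🟩⬜🟫🟩❓❓
🟫⬛🔴🟦⬜❓❓
🟩🟩⬜🟫⬜❓❓
⬛⬜⬛⬜🟩❓❓

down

❓❓❓❓⬜🟦⬜🟩⬜⬜⬛⬛
❓❓❓❓🟩🟫🟫⬜🟦🟦⬜⬛
❓❓❓❓⬛🟩🟫🟦🟫🟦⬜⬛
❓❓❓❓🟫⬜🟩🟩🟫🟦❓⬛
❓❓❓❓🟩🟩⬜🟫🟩❓❓⬛
❓❓❓❓🟫⬛🟫🟦⬜❓❓⬛
❓❓❓❓🟩🟩🔴🟫⬜❓❓⬛
❓❓❓❓⬛⬜⬛⬜🟩❓❓⬛
❓❓❓❓🟩🟩🟦🟦🟦❓❓⬛
❓❓❓❓❓❓❓❓❓❓❓⬛
❓❓❓❓❓❓❓❓❓❓❓⬛
❓❓❓❓❓❓❓❓❓❓❓⬛

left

❓❓❓❓❓⬜🟦⬜🟩⬜⬜⬛
❓❓❓❓❓🟩🟫🟫⬜🟦🟦⬜
❓❓❓❓❓⬛🟩🟫🟦🟫🟦⬜
❓❓❓❓❓🟫⬜🟩🟩🟫🟦❓
❓❓❓❓🟫🟩🟩⬜🟫🟩❓❓
❓❓❓❓⬜🟫⬛🟫🟦⬜❓❓
❓❓❓❓🟩🟩🔴⬜🟫⬜❓❓
❓❓❓❓⬜⬛⬜⬛⬜🟩❓❓
❓❓❓❓🟫🟩🟩🟦🟦🟦❓❓
❓❓❓❓❓❓❓❓❓❓❓❓
❓❓❓❓❓❓❓❓❓❓❓❓
❓❓❓❓❓❓❓❓❓❓❓❓

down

❓❓❓❓❓🟩🟫🟫⬜🟦🟦⬜
❓❓❓❓❓⬛🟩🟫🟦🟫🟦⬜
❓❓❓❓❓🟫⬜🟩🟩🟫🟦❓
❓❓❓❓🟫🟩🟩⬜🟫🟩❓❓
❓❓❓❓⬜🟫⬛🟫🟦⬜❓❓
❓❓❓❓🟩🟩🟩⬜🟫⬜❓❓
❓❓❓❓⬜⬛🔴⬛⬜🟩❓❓
❓❓❓❓🟫🟩🟩🟦🟦🟦❓❓
❓❓❓❓⬜🟩⬛🟫🟩❓❓❓
❓❓❓❓❓❓❓❓❓❓❓❓
❓❓❓❓❓❓❓❓❓❓❓❓
❓❓❓❓❓❓❓❓❓❓❓❓

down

❓❓❓❓❓⬛🟩🟫🟦🟫🟦⬜
❓❓❓❓❓🟫⬜🟩🟩🟫🟦❓
❓❓❓❓🟫🟩🟩⬜🟫🟩❓❓
❓❓❓❓⬜🟫⬛🟫🟦⬜❓❓
❓❓❓❓🟩🟩🟩⬜🟫⬜❓❓
❓❓❓❓⬜⬛⬜⬛⬜🟩❓❓
❓❓❓❓🟫🟩🔴🟦🟦🟦❓❓
❓❓❓❓⬜🟩⬛🟫🟩❓❓❓
❓❓❓❓🟦🟩🟫🟩🟩❓❓❓
❓❓❓❓❓❓❓❓❓❓❓❓
❓❓❓❓❓❓❓❓❓❓❓❓
❓❓❓❓❓❓❓❓❓❓❓❓

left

❓❓❓❓❓❓⬛🟩🟫🟦🟫🟦
❓❓❓❓❓❓🟫⬜🟩🟩🟫🟦
❓❓❓❓❓🟫🟩🟩⬜🟫🟩❓
❓❓❓❓❓⬜🟫⬛🟫🟦⬜❓
❓❓❓❓🟫🟩🟩🟩⬜🟫⬜❓
❓❓❓❓🟩⬜⬛⬜⬛⬜🟩❓
❓❓❓❓🟩🟫🔴🟩🟦🟦🟦❓
❓❓❓❓🟩⬜🟩⬛🟫🟩❓❓
❓❓❓❓🟫🟦🟩🟫🟩🟩❓❓
❓❓❓❓❓❓❓❓❓❓❓❓
❓❓❓❓❓❓❓❓❓❓❓❓
❓❓❓❓❓❓❓❓❓❓❓❓

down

❓❓❓❓❓❓🟫⬜🟩🟩🟫🟦
❓❓❓❓❓🟫🟩🟩⬜🟫🟩❓
❓❓❓❓❓⬜🟫⬛🟫🟦⬜❓
❓❓❓❓🟫🟩🟩🟩⬜🟫⬜❓
❓❓❓❓🟩⬜⬛⬜⬛⬜🟩❓
❓❓❓❓🟩🟫🟩🟩🟦🟦🟦❓
❓❓❓❓🟩⬜🔴⬛🟫🟩❓❓
❓❓❓❓🟫🟦🟩🟫🟩🟩❓❓
❓❓❓❓🟩🟦🟩🟩⬛❓❓❓
❓❓❓❓❓❓❓❓❓❓❓❓
❓❓❓❓❓❓❓❓❓❓❓❓
❓❓❓❓❓❓❓❓❓❓❓❓

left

❓❓❓❓❓❓❓🟫⬜🟩🟩🟫
❓❓❓❓❓❓🟫🟩🟩⬜🟫🟩
❓❓❓❓❓❓⬜🟫⬛🟫🟦⬜
❓❓❓❓❓🟫🟩🟩🟩⬜🟫⬜
❓❓❓❓🟩🟩⬜⬛⬜⬛⬜🟩
❓❓❓❓⬜🟩🟫🟩🟩🟦🟦🟦
❓❓❓❓🟩🟩🔴🟩⬛🟫🟩❓
❓❓❓❓⬜🟫🟦🟩🟫🟩🟩❓
❓❓❓❓🟫🟩🟦🟩🟩⬛❓❓
❓❓❓❓❓❓❓❓❓❓❓❓
❓❓❓❓❓❓❓❓❓❓❓❓
❓❓❓❓❓❓❓❓❓❓❓❓

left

❓❓❓❓❓❓❓❓🟫⬜🟩🟩
❓❓❓❓❓❓❓🟫🟩🟩⬜🟫
❓❓❓❓❓❓❓⬜🟫⬛🟫🟦
❓❓❓❓❓❓🟫🟩🟩🟩⬜🟫
❓❓❓❓⬜🟩🟩⬜⬛⬜⬛⬜
❓❓❓❓🟩⬜🟩🟫🟩🟩🟦🟦
❓❓❓❓⬛🟩🔴⬜🟩⬛🟫🟩
❓❓❓❓🟩⬜🟫🟦🟩🟫🟩🟩
❓❓❓❓🟫🟫🟩🟦🟩🟩⬛❓
❓❓❓❓❓❓❓❓❓❓❓❓
❓❓❓❓❓❓❓❓❓❓❓❓
❓❓❓❓❓❓❓❓❓❓❓❓

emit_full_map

❓❓❓❓❓🟫🟦🟩🟩🟩⬛
❓❓❓❓🟦⬜🟫🟦🟩⬛🟩
❓❓❓❓⬜🟦⬜🟩⬜⬜⬛
❓❓❓❓🟩🟫🟫⬜🟦🟦⬜
❓❓❓❓⬛🟩🟫🟦🟫🟦⬜
❓❓❓❓🟫⬜🟩🟩🟫🟦❓
❓❓❓🟫🟩🟩⬜🟫🟩❓❓
❓❓❓⬜🟫⬛🟫🟦⬜❓❓
❓❓🟫🟩🟩🟩⬜🟫⬜❓❓
⬜🟩🟩⬜⬛⬜⬛⬜🟩❓❓
🟩⬜🟩🟫🟩🟩🟦🟦🟦❓❓
⬛🟩🔴⬜🟩⬛🟫🟩❓❓❓
🟩⬜🟫🟦🟩🟫🟩🟩❓❓❓
🟫🟫🟩🟦🟩🟩⬛❓❓❓❓

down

❓❓❓❓❓❓❓🟫🟩🟩⬜🟫
❓❓❓❓❓❓❓⬜🟫⬛🟫🟦
❓❓❓❓❓❓🟫🟩🟩🟩⬜🟫
❓❓❓❓⬜🟩🟩⬜⬛⬜⬛⬜
❓❓❓❓🟩⬜🟩🟫🟩🟩🟦🟦
❓❓❓❓⬛🟩🟩⬜🟩⬛🟫🟩
❓❓❓❓🟩⬜🔴🟦🟩🟫🟩🟩
❓❓❓❓🟫🟫🟩🟦🟩🟩⬛❓
❓❓❓❓🟩🟫⬜⬜🟩❓❓❓
❓❓❓❓❓❓❓❓❓❓❓❓
❓❓❓❓❓❓❓❓❓❓❓❓
❓❓❓❓❓❓❓❓❓❓❓❓

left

❓❓❓❓❓❓❓❓🟫🟩🟩⬜
❓❓❓❓❓❓❓❓⬜🟫⬛🟫
❓❓❓❓❓❓❓🟫🟩🟩🟩⬜
❓❓❓❓❓⬜🟩🟩⬜⬛⬜⬛
❓❓❓❓🟦🟩⬜🟩🟫🟩🟩🟦
❓❓❓❓⬜⬛🟩🟩⬜🟩⬛🟫
❓❓❓❓🟫🟩🔴🟫🟦🟩🟫🟩
❓❓❓❓⬜🟫🟫🟩🟦🟩🟩⬛
❓❓❓❓🟫🟩🟫⬜⬜🟩❓❓
❓❓❓❓❓❓❓❓❓❓❓❓
❓❓❓❓❓❓❓❓❓❓❓❓
❓❓❓❓❓❓❓❓❓❓❓❓

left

❓❓❓❓❓❓❓❓❓🟫🟩🟩
❓❓❓❓❓❓❓❓❓⬜🟫⬛
❓❓❓❓❓❓❓❓🟫🟩🟩🟩
❓❓❓❓❓❓⬜🟩🟩⬜⬛⬜
❓❓❓❓🟫🟦🟩⬜🟩🟫🟩🟩
❓❓❓❓⬛⬜⬛🟩🟩⬜🟩⬛
❓❓❓❓⬜🟫🔴⬜🟫🟦🟩🟫
❓❓❓❓🟦⬜🟫🟫🟩🟦🟩🟩
❓❓❓❓🟩🟫🟩🟫⬜⬜🟩❓
❓❓❓❓❓❓❓❓❓❓❓❓
❓❓❓❓❓❓❓❓❓❓❓❓
❓❓❓❓❓❓❓❓❓❓❓❓

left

❓❓❓❓❓❓❓❓❓❓🟫🟩
❓❓❓❓❓❓❓❓❓❓⬜🟫
❓❓❓❓❓❓❓❓❓🟫🟩🟩
❓❓❓❓❓❓❓⬜🟩🟩⬜⬛
❓❓❓❓🟩🟫🟦🟩⬜🟩🟫🟩
❓❓❓❓🟫⬛⬜⬛🟩🟩⬜🟩
❓❓❓❓🟩⬜🔴🟩⬜🟫🟦🟩
❓❓❓❓🟩🟦⬜🟫🟫🟩🟦🟩
❓❓❓❓⬜🟩🟫🟩🟫⬜⬜🟩
❓❓❓❓❓❓❓❓❓❓❓❓
❓❓❓❓❓❓❓❓❓❓❓❓
❓❓❓❓❓❓❓❓❓❓❓❓

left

❓❓❓❓❓❓❓❓❓❓❓🟫
❓❓❓❓❓❓❓❓❓❓❓⬜
❓❓❓❓❓❓❓❓❓❓🟫🟩
❓❓❓❓❓❓❓❓⬜🟩🟩⬜
❓❓❓❓🟩🟩🟫🟦🟩⬜🟩🟫
❓❓❓❓⬛🟫⬛⬜⬛🟩🟩⬜
❓❓❓❓🟩🟩🔴🟫🟩⬜🟫🟦
❓❓❓❓🟩🟩🟦⬜🟫🟫🟩🟦
❓❓❓❓🟦⬜🟩🟫🟩🟫⬜⬜
❓❓❓❓❓❓❓❓❓❓❓❓
❓❓❓❓❓❓❓❓❓❓❓❓
❓❓❓❓❓❓❓❓❓❓❓❓

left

❓❓❓❓❓❓❓❓❓❓❓❓
❓❓❓❓❓❓❓❓❓❓❓❓
❓❓❓❓❓❓❓❓❓❓❓🟫
❓❓❓❓❓❓❓❓❓⬜🟩🟩
❓❓❓❓🟫🟩🟩🟫🟦🟩⬜🟩
❓❓❓❓🟩⬛🟫⬛⬜⬛🟩🟩
❓❓❓❓🟩🟩🔴⬜🟫🟩⬜🟫
❓❓❓❓🟩🟩🟩🟦⬜🟫🟫🟩
❓❓❓❓🟩🟦⬜🟩🟫🟩🟫⬜
❓❓❓❓❓❓❓❓❓❓❓❓
❓❓❓❓❓❓❓❓❓❓❓❓
❓❓❓❓❓❓❓❓❓❓❓❓

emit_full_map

❓❓❓❓❓❓❓❓❓❓🟫🟦🟩🟩🟩⬛
❓❓❓❓❓❓❓❓❓🟦⬜🟫🟦🟩⬛🟩
❓❓❓❓❓❓❓❓❓⬜🟦⬜🟩⬜⬜⬛
❓❓❓❓❓❓❓❓❓🟩🟫🟫⬜🟦🟦⬜
❓❓❓❓❓❓❓❓❓⬛🟩🟫🟦🟫🟦⬜
❓❓❓❓❓❓❓❓❓🟫⬜🟩🟩🟫🟦❓
❓❓❓❓❓❓❓❓🟫🟩🟩⬜🟫🟩❓❓
❓❓❓❓❓❓❓❓⬜🟫⬛🟫🟦⬜❓❓
❓❓❓❓❓❓❓🟫🟩🟩🟩⬜🟫⬜❓❓
❓❓❓❓❓⬜🟩🟩⬜⬛⬜⬛⬜🟩❓❓
🟫🟩🟩🟫🟦🟩⬜🟩🟫🟩🟩🟦🟦🟦❓❓
🟩⬛🟫⬛⬜⬛🟩🟩⬜🟩⬛🟫🟩❓❓❓
🟩🟩🔴⬜🟫🟩⬜🟫🟦🟩🟫🟩🟩❓❓❓
🟩🟩🟩🟦⬜🟫🟫🟩🟦🟩🟩⬛❓❓❓❓
🟩🟦⬜🟩🟫🟩🟫⬜⬜🟩❓❓❓❓❓❓
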